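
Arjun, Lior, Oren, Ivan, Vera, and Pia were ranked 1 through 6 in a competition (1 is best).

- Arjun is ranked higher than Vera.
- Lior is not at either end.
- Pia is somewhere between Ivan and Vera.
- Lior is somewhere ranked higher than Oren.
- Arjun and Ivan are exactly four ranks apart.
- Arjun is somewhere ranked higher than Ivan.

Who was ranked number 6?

Oren

With clue 1, Arjun is ruled out for rank 6.
With clues 1–2, Lior is ruled out for rank 6.
With clues 1–3, Pia is ruled out for rank 6.
With clues 1–5, Ivan is ruled out for rank 6.
With clues 1–6, Vera is ruled out for rank 6.
So rank 6 is Oren.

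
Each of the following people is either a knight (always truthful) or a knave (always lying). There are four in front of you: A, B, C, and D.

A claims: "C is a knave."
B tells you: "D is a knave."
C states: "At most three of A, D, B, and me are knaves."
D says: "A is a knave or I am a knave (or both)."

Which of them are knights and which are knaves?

Consider A. Suppose A is a knight.
Then whichever role D has, D's statement has the wrong truth value — contradiction.
So A is a knave.
With that fixed, D's statement is true, so D is a knight.
With that fixed, B's statement is false, so B is a knave.
With that fixed, C's statement is true, so C is a knight.

A: knave, B: knave, C: knight, D: knight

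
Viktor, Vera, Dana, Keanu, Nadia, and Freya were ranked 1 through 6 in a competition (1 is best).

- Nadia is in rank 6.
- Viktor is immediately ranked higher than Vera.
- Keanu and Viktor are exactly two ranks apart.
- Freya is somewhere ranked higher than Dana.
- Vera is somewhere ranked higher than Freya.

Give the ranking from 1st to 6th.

Viktor, Vera, Keanu, Freya, Dana, Nadia

From clue 1: Nadia → rank 6.
From clues 1–2: Viktor is in {1,2,3,4}.
From clues 1–4: Dana is in {2,3,5}.
From clues 1–5: Viktor → rank 1, Vera → rank 2, Keanu → rank 3, Freya → rank 4, Dana → rank 5.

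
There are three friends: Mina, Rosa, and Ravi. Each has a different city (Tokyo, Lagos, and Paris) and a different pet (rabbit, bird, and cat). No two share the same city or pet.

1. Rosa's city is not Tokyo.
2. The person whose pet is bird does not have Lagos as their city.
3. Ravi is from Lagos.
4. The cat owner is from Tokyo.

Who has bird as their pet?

Rosa

With clues 1–3, Ravi is impossible for the one with pet bird.
With clues 1–4, Mina is impossible for the one with pet bird.
That leaves Rosa.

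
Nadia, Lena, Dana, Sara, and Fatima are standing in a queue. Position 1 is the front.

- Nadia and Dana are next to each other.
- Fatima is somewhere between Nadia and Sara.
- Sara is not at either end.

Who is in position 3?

With clues 1–2, Sara is ruled out for position 3.
With clues 1–3, Dana, Lena, and Nadia are ruled out for position 3.
So position 3 is Fatima.

Fatima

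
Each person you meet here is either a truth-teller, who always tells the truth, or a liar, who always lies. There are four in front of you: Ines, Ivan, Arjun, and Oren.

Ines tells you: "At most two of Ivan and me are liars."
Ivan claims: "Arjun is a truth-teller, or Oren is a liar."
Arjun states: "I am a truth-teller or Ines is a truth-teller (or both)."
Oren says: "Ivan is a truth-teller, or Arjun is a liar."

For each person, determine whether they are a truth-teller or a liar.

Ines: truth-teller, Ivan: truth-teller, Arjun: truth-teller, Oren: truth-teller

Regardless of anyone's role, Ines's statement is true, so Ines is a truth-teller.
With that fixed, Arjun's statement is true, so Arjun is a truth-teller.
With that fixed, Ivan's statement is true, so Ivan is a truth-teller.
With that fixed, Oren's statement is true, so Oren is a truth-teller.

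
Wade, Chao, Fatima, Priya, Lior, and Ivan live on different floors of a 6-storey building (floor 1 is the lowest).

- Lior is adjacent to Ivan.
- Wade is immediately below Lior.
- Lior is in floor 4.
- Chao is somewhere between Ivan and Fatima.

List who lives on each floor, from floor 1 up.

Fatima, Chao, Wade, Lior, Ivan, Priya

From clues 1–2: Wade is in {1,2,3,4}.
From clues 1–3: Wade → floor 3, Lior → floor 4, Ivan → floor 5.
From clues 1–4: Fatima → floor 1, Chao → floor 2, Priya → floor 6.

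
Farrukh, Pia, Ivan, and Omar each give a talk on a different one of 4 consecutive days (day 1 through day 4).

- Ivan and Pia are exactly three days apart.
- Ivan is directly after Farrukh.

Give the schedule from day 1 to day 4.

From clue 1: Farrukh is in {2,3}.
From clues 1–2: Pia → day 1, Omar → day 2, Farrukh → day 3, Ivan → day 4.

Pia, Omar, Farrukh, Ivan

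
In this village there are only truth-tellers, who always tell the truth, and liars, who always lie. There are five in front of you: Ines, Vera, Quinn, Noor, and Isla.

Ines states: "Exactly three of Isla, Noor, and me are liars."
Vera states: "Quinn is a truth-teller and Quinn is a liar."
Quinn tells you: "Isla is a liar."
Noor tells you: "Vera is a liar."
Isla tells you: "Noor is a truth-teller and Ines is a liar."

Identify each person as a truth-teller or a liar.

Regardless of anyone's role, Vera's statement is false, so Vera is a liar.
With that fixed, Noor's statement is true, so Noor is a truth-teller.
With that fixed, Ines's statement is false, so Ines is a liar.
With that fixed, Isla's statement is true, so Isla is a truth-teller.
With that fixed, Quinn's statement is false, so Quinn is a liar.

Ines: liar, Vera: liar, Quinn: liar, Noor: truth-teller, Isla: truth-teller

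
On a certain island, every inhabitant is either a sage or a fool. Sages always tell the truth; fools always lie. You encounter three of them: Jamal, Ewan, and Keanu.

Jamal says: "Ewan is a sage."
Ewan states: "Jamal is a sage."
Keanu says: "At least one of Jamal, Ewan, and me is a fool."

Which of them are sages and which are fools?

Jamal: fool, Ewan: fool, Keanu: sage

Consider Jamal. Suppose Jamal is a sage.
Then no assignment of the remaining roles makes every statement match its speaker's type — contradiction.
So Jamal is a fool.
With that fixed, Ewan's statement is false, so Ewan is a fool.
With that fixed, Keanu's statement is true, so Keanu is a sage.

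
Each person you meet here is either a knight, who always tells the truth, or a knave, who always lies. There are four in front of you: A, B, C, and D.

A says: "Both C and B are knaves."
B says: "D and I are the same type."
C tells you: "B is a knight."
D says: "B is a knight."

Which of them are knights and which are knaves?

Consider A. Suppose A is a knight.
Then no assignment of the remaining roles makes every statement match its speaker's type — contradiction.
So A is a knave.
Consider B. Suppose B is a knave.
Then no assignment of the remaining roles makes every statement match its speaker's type — contradiction.
So B is a knight.
With that fixed, C's statement is true, so C is a knight.
With that fixed, D's statement is true, so D is a knight.

A: knave, B: knight, C: knight, D: knight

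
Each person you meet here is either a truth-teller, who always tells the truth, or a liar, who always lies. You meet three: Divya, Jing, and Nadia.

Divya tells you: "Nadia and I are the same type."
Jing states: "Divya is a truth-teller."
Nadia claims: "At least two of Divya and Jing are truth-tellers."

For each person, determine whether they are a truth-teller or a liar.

Consider Divya. Suppose Divya is a liar.
Then no assignment of the remaining roles makes every statement match its speaker's type — contradiction.
So Divya is a truth-teller.
With that fixed, Jing's statement is true, so Jing is a truth-teller.
With that fixed, Nadia's statement is true, so Nadia is a truth-teller.

Divya: truth-teller, Jing: truth-teller, Nadia: truth-teller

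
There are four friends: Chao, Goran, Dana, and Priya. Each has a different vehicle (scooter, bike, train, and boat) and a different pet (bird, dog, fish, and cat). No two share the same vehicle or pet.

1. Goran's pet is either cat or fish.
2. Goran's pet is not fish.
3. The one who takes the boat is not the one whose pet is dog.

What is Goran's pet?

Clue 1 rules out bird and dog for Goran's pet.
With clues 1–2, fish is impossible for Goran's pet.
That leaves cat.

cat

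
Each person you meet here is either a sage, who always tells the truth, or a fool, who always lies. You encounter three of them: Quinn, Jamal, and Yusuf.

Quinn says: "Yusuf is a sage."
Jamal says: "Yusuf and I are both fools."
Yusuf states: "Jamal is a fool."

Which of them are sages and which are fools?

Quinn: sage, Jamal: fool, Yusuf: sage

Consider Quinn. Suppose Quinn is a fool.
Then no assignment of the remaining roles makes every statement match its speaker's type — contradiction.
So Quinn is a sage.
Consider Jamal. Suppose Jamal is a sage.
Then Jamal's own statement would have to be true, but it can't be — contradiction.
So Jamal is a fool.
With that fixed, Yusuf's statement is true, so Yusuf is a sage.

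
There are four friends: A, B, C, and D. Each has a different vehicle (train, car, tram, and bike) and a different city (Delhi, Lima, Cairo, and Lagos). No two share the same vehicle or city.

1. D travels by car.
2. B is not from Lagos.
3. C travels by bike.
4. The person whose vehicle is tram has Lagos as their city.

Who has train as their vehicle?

B

Clue 1 rules out D for the one with vehicle train.
With clues 1–3, C is impossible for the one with vehicle train.
With clues 1–4, A is impossible for the one with vehicle train.
That leaves B.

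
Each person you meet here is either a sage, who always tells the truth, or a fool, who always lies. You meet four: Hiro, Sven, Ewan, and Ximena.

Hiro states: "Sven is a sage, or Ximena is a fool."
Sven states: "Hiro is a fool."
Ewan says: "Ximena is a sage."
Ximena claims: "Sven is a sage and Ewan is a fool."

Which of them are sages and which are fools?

Hiro: sage, Sven: fool, Ewan: fool, Ximena: fool

Consider Hiro. Suppose Hiro is a fool.
Then no assignment of the remaining roles makes every statement match its speaker's type — contradiction.
So Hiro is a sage.
With that fixed, Sven's statement is false, so Sven is a fool.
With that fixed, Ximena's statement is false, so Ximena is a fool.
With that fixed, Ewan's statement is false, so Ewan is a fool.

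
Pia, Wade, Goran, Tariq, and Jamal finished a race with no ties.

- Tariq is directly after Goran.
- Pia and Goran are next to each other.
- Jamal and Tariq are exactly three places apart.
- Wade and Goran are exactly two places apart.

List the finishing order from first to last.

From clue 1: Goran is in {1,2,3,4}.
From clues 1–2: Pia is in {1,2,3}.
From clues 1–3: Pia is in {2,3}.
From clues 1–4: Jamal → place 1, Pia → place 2, Goran → place 3, Tariq → place 4, Wade → place 5.

Jamal, Pia, Goran, Tariq, Wade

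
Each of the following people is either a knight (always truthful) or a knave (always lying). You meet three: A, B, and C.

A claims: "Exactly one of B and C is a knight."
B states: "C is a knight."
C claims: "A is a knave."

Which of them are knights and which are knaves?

A: knave, B: knight, C: knight

Consider A. Suppose A is a knight.
Then no assignment of the remaining roles makes every statement match its speaker's type — contradiction.
So A is a knave.
With that fixed, C's statement is true, so C is a knight.
With that fixed, B's statement is true, so B is a knight.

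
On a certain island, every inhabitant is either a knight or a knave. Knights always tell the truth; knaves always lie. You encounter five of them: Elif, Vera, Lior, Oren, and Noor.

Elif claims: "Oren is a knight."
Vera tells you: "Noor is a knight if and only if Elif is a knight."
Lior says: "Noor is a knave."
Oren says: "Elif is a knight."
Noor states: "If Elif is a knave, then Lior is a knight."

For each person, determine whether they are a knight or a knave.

Elif: knight, Vera: knight, Lior: knave, Oren: knight, Noor: knight

Consider Elif. Suppose Elif is a knave.
Then no assignment of the remaining roles makes every statement match its speaker's type — contradiction.
So Elif is a knight.
With that fixed, Oren's statement is true, so Oren is a knight.
With that fixed, Noor's statement is true, so Noor is a knight.
With that fixed, Vera's statement is true, so Vera is a knight.
With that fixed, Lior's statement is false, so Lior is a knave.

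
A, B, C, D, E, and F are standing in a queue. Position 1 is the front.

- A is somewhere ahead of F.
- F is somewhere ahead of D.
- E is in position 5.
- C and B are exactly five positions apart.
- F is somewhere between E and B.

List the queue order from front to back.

B, A, F, D, E, C

From clue 1: A is in {1,2,3,4,5}.
From clues 1–2: A is in {1,2,3,4}.
From clues 1–3: E → position 5.
From clues 1–4: A → position 2, F → position 3, D → position 4.
From clues 1–5: B → position 1, C → position 6.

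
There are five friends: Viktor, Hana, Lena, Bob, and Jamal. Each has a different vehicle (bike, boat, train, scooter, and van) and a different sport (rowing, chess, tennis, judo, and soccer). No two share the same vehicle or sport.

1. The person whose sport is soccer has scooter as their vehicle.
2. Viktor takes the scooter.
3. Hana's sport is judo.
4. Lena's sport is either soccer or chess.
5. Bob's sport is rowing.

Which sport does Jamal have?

With clues 1–2, soccer is impossible for Jamal's sport.
With clues 1–3, judo is impossible for Jamal's sport.
With clues 1–4, chess is impossible for Jamal's sport.
With clues 1–5, rowing is impossible for Jamal's sport.
That leaves tennis.

tennis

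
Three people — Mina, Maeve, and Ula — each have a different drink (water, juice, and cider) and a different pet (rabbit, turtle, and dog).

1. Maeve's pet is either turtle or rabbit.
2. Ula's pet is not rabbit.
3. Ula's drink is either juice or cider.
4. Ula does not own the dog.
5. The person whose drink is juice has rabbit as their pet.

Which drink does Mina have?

water

With clues 1–5, cider and juice are impossible for Mina's drink.
That leaves water.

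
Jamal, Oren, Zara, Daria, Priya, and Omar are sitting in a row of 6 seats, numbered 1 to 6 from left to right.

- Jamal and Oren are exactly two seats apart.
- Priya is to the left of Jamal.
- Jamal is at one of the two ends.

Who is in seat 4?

With clues 1–3, Daria, Jamal, Omar, Priya, and Zara are ruled out for seat 4.
So seat 4 is Oren.

Oren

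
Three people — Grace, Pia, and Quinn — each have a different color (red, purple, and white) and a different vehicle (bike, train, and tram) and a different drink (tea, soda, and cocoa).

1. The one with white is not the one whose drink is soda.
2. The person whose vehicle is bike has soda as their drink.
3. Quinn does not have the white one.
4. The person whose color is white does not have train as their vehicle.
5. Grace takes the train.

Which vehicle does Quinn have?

With clues 1–4, tram is impossible for Quinn's vehicle.
With clues 1–5, train is impossible for Quinn's vehicle.
That leaves bike.

bike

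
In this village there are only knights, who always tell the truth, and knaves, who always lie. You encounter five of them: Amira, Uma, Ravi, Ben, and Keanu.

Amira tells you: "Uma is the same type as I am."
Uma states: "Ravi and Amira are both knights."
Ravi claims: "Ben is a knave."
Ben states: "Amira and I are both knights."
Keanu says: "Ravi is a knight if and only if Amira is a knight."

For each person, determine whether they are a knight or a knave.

Amira: knight, Uma: knight, Ravi: knight, Ben: knave, Keanu: knight

Consider Amira. Suppose Amira is a knave.
Then no assignment of the remaining roles makes every statement match its speaker's type — contradiction.
So Amira is a knight.
Consider Uma. Suppose Uma is a knave.
Then Amira's statement comes out false, contradicting Amira being a knight.
So Uma is a knight.
Consider Ravi. Suppose Ravi is a knave.
Then Uma's statement comes out false, contradicting Uma being a knight.
So Ravi is a knight.
With that fixed, Keanu's statement is true, so Keanu is a knight.
Consider Ben. Suppose Ben is a knight.
Then Ravi's statement comes out false, contradicting Ravi being a knight.
So Ben is a knave.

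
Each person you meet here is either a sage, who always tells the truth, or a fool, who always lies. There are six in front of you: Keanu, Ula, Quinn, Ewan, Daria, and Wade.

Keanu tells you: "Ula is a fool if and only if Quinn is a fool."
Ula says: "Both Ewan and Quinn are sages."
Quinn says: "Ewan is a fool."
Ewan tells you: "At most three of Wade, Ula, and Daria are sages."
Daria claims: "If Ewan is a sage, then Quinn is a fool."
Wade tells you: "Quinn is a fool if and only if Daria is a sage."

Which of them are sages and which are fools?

Keanu: sage, Ula: fool, Quinn: fool, Ewan: sage, Daria: sage, Wade: sage

Regardless of anyone's role, Ewan's statement is true, so Ewan is a sage.
With that fixed, Quinn's statement is false, so Quinn is a fool.
With that fixed, Daria's statement is true, so Daria is a sage.
With that fixed, Wade's statement is true, so Wade is a sage.
With that fixed, Ula's statement is false, so Ula is a fool.
With that fixed, Keanu's statement is true, so Keanu is a sage.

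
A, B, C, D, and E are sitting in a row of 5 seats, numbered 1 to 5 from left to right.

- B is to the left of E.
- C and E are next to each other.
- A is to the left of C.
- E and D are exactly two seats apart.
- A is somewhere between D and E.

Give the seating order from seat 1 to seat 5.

B, D, A, E, C

From clue 1: B is in {1,2,3,4}.
From clues 1–2: B is in {1,2,3}.
From clues 1–3: A is in {1,2,3}.
From clues 1–4: C is in {4,5}.
From clues 1–5: B → seat 1, D → seat 2, A → seat 3, E → seat 4, C → seat 5.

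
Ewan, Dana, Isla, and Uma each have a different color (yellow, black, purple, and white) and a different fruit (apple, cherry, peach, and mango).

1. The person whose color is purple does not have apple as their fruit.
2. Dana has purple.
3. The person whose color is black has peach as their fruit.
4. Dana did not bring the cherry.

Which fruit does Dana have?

mango

With clues 1–2, apple is impossible for Dana's fruit.
With clues 1–3, peach is impossible for Dana's fruit.
With clues 1–4, cherry is impossible for Dana's fruit.
That leaves mango.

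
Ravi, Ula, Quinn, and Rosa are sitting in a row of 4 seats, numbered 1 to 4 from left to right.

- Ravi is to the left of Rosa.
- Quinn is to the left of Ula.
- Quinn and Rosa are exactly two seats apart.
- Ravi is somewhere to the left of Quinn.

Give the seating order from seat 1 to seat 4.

From clue 1: Ravi is in {1,2,3}.
From clues 1–3: Ravi is in {1,2}.
From clues 1–4: Ravi → seat 1, Quinn → seat 2, Ula → seat 3, Rosa → seat 4.

Ravi, Quinn, Ula, Rosa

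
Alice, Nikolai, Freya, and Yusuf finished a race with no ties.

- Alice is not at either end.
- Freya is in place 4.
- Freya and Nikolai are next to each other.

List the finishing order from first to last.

Yusuf, Alice, Nikolai, Freya

From clue 1: Alice is in {2,3}.
From clues 1–2: Freya → place 4.
From clues 1–3: Yusuf → place 1, Alice → place 2, Nikolai → place 3.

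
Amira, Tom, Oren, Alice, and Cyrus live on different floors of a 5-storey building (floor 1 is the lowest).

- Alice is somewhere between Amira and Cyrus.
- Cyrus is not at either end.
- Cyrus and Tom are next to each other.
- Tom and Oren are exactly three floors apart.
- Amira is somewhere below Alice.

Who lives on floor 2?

Oren

With clues 1–4, Alice, Amira, and Tom are ruled out for floor 2.
With clues 1–5, Cyrus is ruled out for floor 2.
So floor 2 is Oren.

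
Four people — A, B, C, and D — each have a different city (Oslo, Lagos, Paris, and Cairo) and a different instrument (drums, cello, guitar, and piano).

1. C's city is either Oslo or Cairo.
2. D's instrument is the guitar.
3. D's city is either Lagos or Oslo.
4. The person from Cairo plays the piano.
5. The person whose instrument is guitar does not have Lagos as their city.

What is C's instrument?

piano

With clues 1–2, guitar is impossible for C's instrument.
With clues 1–5, cello and drums are impossible for C's instrument.
That leaves piano.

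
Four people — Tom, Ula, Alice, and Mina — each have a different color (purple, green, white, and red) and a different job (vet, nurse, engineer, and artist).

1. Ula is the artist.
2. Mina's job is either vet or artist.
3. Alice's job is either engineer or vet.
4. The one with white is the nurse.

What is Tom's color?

With clues 1–4, green, purple, and red are impossible for Tom's color.
That leaves white.

white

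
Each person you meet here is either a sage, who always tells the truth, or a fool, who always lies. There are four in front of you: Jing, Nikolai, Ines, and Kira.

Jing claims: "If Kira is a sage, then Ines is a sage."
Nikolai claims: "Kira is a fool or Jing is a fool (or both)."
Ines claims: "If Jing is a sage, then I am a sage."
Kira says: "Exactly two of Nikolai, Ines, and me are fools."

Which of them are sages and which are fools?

Jing: sage, Nikolai: sage, Ines: sage, Kira: fool

Consider Jing. Suppose Jing is a fool.
Then no assignment of the remaining roles makes every statement match its speaker's type — contradiction.
So Jing is a sage.
Consider Nikolai. Suppose Nikolai is a fool.
Then no assignment of the remaining roles makes every statement match its speaker's type — contradiction.
So Nikolai is a sage.
Consider Ines. Suppose Ines is a fool.
Then whichever role Kira has, Kira's statement has the wrong truth value — contradiction.
So Ines is a sage.
With that fixed, Kira's statement is false, so Kira is a fool.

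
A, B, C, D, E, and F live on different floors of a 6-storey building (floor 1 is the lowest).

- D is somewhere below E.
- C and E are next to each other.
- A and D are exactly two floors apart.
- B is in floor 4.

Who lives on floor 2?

F

With clues 1–3, C and E are ruled out for floor 2.
With clues 1–4, A, B, and D are ruled out for floor 2.
So floor 2 is F.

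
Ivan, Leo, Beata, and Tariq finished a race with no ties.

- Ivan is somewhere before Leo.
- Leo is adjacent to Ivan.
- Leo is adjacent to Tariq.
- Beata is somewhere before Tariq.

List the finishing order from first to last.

Beata, Ivan, Leo, Tariq

From clue 1: Ivan is in {1,2,3}.
From clues 1–3: Ivan is in {1,2}.
From clues 1–4: Beata → place 1, Ivan → place 2, Leo → place 3, Tariq → place 4.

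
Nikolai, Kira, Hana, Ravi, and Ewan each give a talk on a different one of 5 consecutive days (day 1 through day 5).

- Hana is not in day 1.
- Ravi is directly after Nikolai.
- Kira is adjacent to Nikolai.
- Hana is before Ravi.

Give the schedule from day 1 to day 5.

From clue 1: Hana is in {2,3,4,5}.
From clues 1–2: Nikolai is in {1,2,3,4}.
From clues 1–3: Nikolai is in {2,3,4}.
From clues 1–4: Ewan → day 1, Hana → day 2, Kira → day 3, Nikolai → day 4, Ravi → day 5.

Ewan, Hana, Kira, Nikolai, Ravi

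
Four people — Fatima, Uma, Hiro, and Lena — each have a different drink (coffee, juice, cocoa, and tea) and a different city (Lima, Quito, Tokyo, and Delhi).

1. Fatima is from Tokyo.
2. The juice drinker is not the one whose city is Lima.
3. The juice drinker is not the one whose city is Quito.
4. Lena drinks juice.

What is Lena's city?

Delhi

Clue 1 rules out Tokyo for Lena's city.
With clues 1–4, Lima and Quito are impossible for Lena's city.
That leaves Delhi.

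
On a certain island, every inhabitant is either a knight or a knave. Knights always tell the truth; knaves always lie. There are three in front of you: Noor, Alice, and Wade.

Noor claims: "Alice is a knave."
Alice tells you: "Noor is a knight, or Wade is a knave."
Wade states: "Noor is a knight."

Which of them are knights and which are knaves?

Noor: knave, Alice: knight, Wade: knave

Consider Noor. Suppose Noor is a knight.
Then no assignment of the remaining roles makes every statement match its speaker's type — contradiction.
So Noor is a knave.
With that fixed, Wade's statement is false, so Wade is a knave.
With that fixed, Alice's statement is true, so Alice is a knight.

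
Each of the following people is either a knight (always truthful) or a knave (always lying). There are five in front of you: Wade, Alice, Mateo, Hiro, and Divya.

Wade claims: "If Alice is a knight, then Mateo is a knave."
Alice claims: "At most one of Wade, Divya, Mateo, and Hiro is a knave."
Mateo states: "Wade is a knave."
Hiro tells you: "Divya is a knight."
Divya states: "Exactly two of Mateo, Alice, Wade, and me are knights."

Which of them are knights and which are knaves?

Consider Wade. Suppose Wade is a knave.
Then no assignment of the remaining roles makes every statement match its speaker's type — contradiction.
So Wade is a knight.
With that fixed, Mateo's statement is false, so Mateo is a knave.
Consider Alice. Suppose Alice is a knight.
Then whichever role Divya has, Divya's statement has the wrong truth value — contradiction.
So Alice is a knave.
Consider Hiro. Suppose Hiro is a knight.
Then no assignment of the remaining roles makes every statement match its speaker's type — contradiction.
So Hiro is a knave.
Consider Divya. Suppose Divya is a knight.
Then Hiro's statement comes out true, contradicting Hiro being a knave.
So Divya is a knave.

Wade: knight, Alice: knave, Mateo: knave, Hiro: knave, Divya: knave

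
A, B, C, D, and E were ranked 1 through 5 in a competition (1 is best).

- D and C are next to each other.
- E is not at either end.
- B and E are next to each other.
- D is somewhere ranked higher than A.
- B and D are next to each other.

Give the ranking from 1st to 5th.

From clues 1–2: E is in {2,3,4}.
From clues 1–3: A is in {1,3,5}.
From clues 1–4: A is in {3,5}.
From clues 1–5: C → rank 1, D → rank 2, B → rank 3, E → rank 4, A → rank 5.

C, D, B, E, A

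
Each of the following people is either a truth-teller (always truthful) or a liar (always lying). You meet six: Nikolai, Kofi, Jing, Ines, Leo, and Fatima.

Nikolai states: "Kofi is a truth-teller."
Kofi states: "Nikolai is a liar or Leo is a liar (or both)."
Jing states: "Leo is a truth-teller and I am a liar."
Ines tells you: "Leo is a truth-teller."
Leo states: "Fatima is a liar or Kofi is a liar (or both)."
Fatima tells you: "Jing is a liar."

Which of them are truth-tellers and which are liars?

Consider Nikolai. Suppose Nikolai is a liar.
Then no assignment of the remaining roles makes every statement match its speaker's type — contradiction.
So Nikolai is a truth-teller.
Consider Kofi. Suppose Kofi is a liar.
Then Nikolai's statement comes out false, contradicting Nikolai being a truth-teller.
So Kofi is a truth-teller.
Consider Jing. Suppose Jing is a truth-teller.
Then Jing's own statement would have to be true, but it can't be — contradiction.
So Jing is a liar.
With that fixed, Fatima's statement is true, so Fatima is a truth-teller.
With that fixed, Leo's statement is false, so Leo is a liar.
With that fixed, Ines's statement is false, so Ines is a liar.

Nikolai: truth-teller, Kofi: truth-teller, Jing: liar, Ines: liar, Leo: liar, Fatima: truth-teller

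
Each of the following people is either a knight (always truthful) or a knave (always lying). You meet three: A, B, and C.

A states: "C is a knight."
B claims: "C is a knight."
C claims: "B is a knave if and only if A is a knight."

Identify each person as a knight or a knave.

A: knave, B: knave, C: knave

Consider A. Suppose A is a knight.
Then no assignment of the remaining roles makes every statement match its speaker's type — contradiction.
So A is a knave.
Consider B. Suppose B is a knight.
Then no assignment of the remaining roles makes every statement match its speaker's type — contradiction.
So B is a knave.
With that fixed, C's statement is false, so C is a knave.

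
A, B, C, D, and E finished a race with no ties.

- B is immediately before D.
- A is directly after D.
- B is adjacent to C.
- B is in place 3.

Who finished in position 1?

With clue 1, D is ruled out for place 1.
With clues 1–2, A is ruled out for place 1.
With clues 1–3, B is ruled out for place 1.
With clues 1–4, C is ruled out for place 1.
So place 1 is E.

E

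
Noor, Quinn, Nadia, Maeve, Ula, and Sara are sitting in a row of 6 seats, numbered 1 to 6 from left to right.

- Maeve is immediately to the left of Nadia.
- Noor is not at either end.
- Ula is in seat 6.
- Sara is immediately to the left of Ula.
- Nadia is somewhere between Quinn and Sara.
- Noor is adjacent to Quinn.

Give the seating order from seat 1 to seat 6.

Quinn, Noor, Maeve, Nadia, Sara, Ula

From clue 1: Nadia is in {2,3,4,5,6}.
From clues 1–2: Noor is in {2,3,4,5}.
From clues 1–3: Ula → seat 6.
From clues 1–4: Sara → seat 5.
From clues 1–5: Quinn → seat 1.
From clues 1–6: Noor → seat 2, Maeve → seat 3, Nadia → seat 4.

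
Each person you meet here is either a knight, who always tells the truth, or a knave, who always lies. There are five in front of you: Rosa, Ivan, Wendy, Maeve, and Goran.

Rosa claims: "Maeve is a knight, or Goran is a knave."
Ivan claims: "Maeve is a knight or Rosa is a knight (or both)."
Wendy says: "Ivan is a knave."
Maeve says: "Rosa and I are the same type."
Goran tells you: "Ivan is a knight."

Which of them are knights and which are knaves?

Rosa: knight, Ivan: knight, Wendy: knave, Maeve: knight, Goran: knight

Consider Rosa. Suppose Rosa is a knave.
Then whichever role Maeve has, Maeve's statement has the wrong truth value — contradiction.
So Rosa is a knight.
With that fixed, Ivan's statement is true, so Ivan is a knight.
With that fixed, Wendy's statement is false, so Wendy is a knave.
With that fixed, Goran's statement is true, so Goran is a knight.
Consider Maeve. Suppose Maeve is a knave.
Then Rosa's statement comes out false, contradicting Rosa being a knight.
So Maeve is a knight.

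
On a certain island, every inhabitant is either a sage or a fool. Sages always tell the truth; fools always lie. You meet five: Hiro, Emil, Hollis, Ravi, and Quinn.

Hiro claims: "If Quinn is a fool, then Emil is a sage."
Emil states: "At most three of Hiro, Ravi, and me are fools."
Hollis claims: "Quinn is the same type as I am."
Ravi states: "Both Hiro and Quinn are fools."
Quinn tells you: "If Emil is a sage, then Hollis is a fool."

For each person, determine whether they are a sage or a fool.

Regardless of anyone's role, Emil's statement is true, so Emil is a sage.
With that fixed, Hiro's statement is true, so Hiro is a sage.
With that fixed, Ravi's statement is false, so Ravi is a fool.
Consider Hollis. Suppose Hollis is a sage.
Then no assignment of the remaining roles makes every statement match its speaker's type — contradiction.
So Hollis is a fool.
With that fixed, Quinn's statement is true, so Quinn is a sage.

Hiro: sage, Emil: sage, Hollis: fool, Ravi: fool, Quinn: sage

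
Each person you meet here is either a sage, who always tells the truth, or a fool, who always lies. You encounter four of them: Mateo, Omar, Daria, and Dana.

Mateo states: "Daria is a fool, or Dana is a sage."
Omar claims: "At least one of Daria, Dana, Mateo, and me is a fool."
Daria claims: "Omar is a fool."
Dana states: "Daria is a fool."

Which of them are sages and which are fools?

Consider Mateo. Suppose Mateo is a fool.
Then no assignment of the remaining roles makes every statement match its speaker's type — contradiction.
So Mateo is a sage.
Consider Omar. Suppose Omar is a fool.
Then Omar's own statement would have to be false, but it can't be — contradiction.
So Omar is a sage.
With that fixed, Daria's statement is false, so Daria is a fool.
With that fixed, Dana's statement is true, so Dana is a sage.

Mateo: sage, Omar: sage, Daria: fool, Dana: sage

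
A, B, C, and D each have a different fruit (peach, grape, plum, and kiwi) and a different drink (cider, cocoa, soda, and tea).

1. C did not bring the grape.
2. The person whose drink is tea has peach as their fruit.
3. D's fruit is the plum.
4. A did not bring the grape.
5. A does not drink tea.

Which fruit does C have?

peach

Clue 1 rules out grape for C's fruit.
With clues 1–3, plum is impossible for C's fruit.
With clues 1–5, kiwi is impossible for C's fruit.
That leaves peach.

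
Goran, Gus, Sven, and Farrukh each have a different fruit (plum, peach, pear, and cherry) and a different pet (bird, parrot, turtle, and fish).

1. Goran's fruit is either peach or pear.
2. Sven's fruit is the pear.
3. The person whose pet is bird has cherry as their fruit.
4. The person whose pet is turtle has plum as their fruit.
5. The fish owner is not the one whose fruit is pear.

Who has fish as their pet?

Goran

With clues 1–4, Farrukh and Gus are impossible for the one with pet fish.
With clues 1–5, Sven is impossible for the one with pet fish.
That leaves Goran.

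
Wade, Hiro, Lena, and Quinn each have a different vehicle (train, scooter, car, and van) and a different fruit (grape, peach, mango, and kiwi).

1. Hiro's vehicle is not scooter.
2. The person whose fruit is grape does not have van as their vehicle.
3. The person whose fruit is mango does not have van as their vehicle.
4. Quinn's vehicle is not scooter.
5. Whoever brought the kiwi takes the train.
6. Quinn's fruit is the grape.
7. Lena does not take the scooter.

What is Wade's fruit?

mango

With clues 1–6, grape is impossible for Wade's fruit.
With clues 1–7, kiwi and peach are impossible for Wade's fruit.
That leaves mango.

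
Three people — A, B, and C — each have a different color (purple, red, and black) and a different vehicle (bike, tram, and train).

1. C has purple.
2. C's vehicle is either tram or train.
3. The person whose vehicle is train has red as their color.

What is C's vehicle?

tram

With clues 1–2, bike is impossible for C's vehicle.
With clues 1–3, train is impossible for C's vehicle.
That leaves tram.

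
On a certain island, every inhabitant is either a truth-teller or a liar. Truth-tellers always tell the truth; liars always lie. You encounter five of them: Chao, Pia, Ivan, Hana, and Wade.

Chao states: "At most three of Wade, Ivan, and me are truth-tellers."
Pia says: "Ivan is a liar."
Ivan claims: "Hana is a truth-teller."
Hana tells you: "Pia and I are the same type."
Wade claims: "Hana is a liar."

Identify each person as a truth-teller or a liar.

Regardless of anyone's role, Chao's statement is true, so Chao is a truth-teller.
Consider Pia. Suppose Pia is a liar.
Then whichever role Hana has, Hana's statement has the wrong truth value — contradiction.
So Pia is a truth-teller.
Consider Ivan. Suppose Ivan is a truth-teller.
Then Pia's statement comes out false, contradicting Pia being a truth-teller.
So Ivan is a liar.
Consider Hana. Suppose Hana is a truth-teller.
Then Ivan's statement comes out true, contradicting Ivan being a liar.
So Hana is a liar.
With that fixed, Wade's statement is true, so Wade is a truth-teller.

Chao: truth-teller, Pia: truth-teller, Ivan: liar, Hana: liar, Wade: truth-teller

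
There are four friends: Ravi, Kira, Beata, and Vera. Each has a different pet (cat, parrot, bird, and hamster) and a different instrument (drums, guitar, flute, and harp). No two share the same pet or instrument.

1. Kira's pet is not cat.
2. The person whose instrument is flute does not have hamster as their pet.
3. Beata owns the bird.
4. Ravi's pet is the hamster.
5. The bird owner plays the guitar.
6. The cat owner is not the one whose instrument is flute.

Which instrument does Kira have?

With clues 1–5, guitar is impossible for Kira's instrument.
With clues 1–6, drums and harp are impossible for Kira's instrument.
That leaves flute.

flute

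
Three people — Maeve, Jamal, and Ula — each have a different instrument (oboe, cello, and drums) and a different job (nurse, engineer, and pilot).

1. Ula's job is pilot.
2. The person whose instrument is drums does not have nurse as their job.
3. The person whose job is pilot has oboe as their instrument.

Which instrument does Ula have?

oboe

With clues 1–3, cello and drums are impossible for Ula's instrument.
That leaves oboe.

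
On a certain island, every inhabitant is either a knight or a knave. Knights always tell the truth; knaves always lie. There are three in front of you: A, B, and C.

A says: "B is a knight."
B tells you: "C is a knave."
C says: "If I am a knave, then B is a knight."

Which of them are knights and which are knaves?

Consider A. Suppose A is a knight.
Then no assignment of the remaining roles makes every statement match its speaker's type — contradiction.
So A is a knave.
Consider B. Suppose B is a knight.
Then A's statement comes out true, contradicting A being a knave.
So B is a knave.
Consider C. Suppose C is a knave.
Then B's statement comes out true, contradicting B being a knave.
So C is a knight.

A: knave, B: knave, C: knight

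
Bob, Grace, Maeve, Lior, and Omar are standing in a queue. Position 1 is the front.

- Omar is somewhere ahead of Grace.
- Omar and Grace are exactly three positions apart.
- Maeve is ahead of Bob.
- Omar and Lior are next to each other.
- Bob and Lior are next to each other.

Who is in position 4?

Bob

With clues 1–2, Omar is ruled out for position 4.
With clues 1–3, Maeve is ruled out for position 4.
With clues 1–4, Lior is ruled out for position 4.
With clues 1–5, Grace is ruled out for position 4.
So position 4 is Bob.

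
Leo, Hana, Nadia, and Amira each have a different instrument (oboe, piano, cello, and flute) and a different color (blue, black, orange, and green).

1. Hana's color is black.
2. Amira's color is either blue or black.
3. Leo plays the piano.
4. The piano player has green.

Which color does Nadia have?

Clue 1 rules out black for Nadia's color.
With clues 1–2, blue is impossible for Nadia's color.
With clues 1–4, green is impossible for Nadia's color.
That leaves orange.

orange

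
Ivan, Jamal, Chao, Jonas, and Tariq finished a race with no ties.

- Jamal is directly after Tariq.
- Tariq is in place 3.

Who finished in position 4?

Jamal

With clues 1–2, Chao, Ivan, Jonas, and Tariq are ruled out for place 4.
So place 4 is Jamal.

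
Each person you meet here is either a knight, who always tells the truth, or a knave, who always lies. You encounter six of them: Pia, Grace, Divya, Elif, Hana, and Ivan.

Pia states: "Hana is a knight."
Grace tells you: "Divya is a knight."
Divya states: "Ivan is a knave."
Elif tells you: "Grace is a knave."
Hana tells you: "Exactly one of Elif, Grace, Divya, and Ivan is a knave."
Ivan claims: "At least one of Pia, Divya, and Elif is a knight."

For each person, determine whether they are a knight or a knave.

Pia: knave, Grace: knave, Divya: knave, Elif: knight, Hana: knave, Ivan: knight

Consider Pia. Suppose Pia is a knight.
Then no assignment of the remaining roles makes every statement match its speaker's type — contradiction.
So Pia is a knave.
Consider Grace. Suppose Grace is a knight.
Then no assignment of the remaining roles makes every statement match its speaker's type — contradiction.
So Grace is a knave.
With that fixed, Elif's statement is true, so Elif is a knight.
With that fixed, Ivan's statement is true, so Ivan is a knight.
With that fixed, Divya's statement is false, so Divya is a knave.
With that fixed, Hana's statement is false, so Hana is a knave.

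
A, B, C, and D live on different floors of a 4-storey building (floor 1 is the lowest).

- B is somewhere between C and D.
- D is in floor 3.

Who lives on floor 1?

With clue 1, B is ruled out for floor 1.
With clues 1–2, A and D are ruled out for floor 1.
So floor 1 is C.

C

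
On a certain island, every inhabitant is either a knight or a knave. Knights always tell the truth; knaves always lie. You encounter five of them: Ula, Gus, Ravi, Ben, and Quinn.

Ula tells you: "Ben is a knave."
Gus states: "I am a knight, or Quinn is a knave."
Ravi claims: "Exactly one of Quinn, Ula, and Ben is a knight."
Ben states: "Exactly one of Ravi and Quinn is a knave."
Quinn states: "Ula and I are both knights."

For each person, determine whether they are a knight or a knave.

Consider Ula. Suppose Ula is a knight.
Then no assignment of the remaining roles makes every statement match its speaker's type — contradiction.
So Ula is a knave.
With that fixed, Quinn's statement is false, so Quinn is a knave.
With that fixed, Gus's statement is true, so Gus is a knight.
Consider Ravi. Suppose Ravi is a knave.
Then no assignment of the remaining roles makes every statement match its speaker's type — contradiction.
So Ravi is a knight.
With that fixed, Ben's statement is true, so Ben is a knight.

Ula: knave, Gus: knight, Ravi: knight, Ben: knight, Quinn: knave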